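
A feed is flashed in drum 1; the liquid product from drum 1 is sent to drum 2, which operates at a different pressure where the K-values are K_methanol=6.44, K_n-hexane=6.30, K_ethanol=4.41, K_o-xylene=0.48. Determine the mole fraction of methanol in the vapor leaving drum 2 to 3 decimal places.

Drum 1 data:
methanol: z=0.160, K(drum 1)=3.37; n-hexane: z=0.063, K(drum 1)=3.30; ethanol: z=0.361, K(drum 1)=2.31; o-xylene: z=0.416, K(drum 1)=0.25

y_methanol (drum 2) = 0.138

Drum 1:
Rachford–Rice: g(ψ₁) = Σ zᵢ(Kᵢ−1)/(1+ψ₁(Kᵢ−1)) = 0.
Feasibility: ΣzᵢKᵢ = 1.685, Σzᵢ/Kᵢ = 1.887 — both > 1, two phases present.
Iterate (Newton) starting at ψ₁ = 0.67:
  ψ₁ = 0.670: g = -0.1717, g' = -1.307 → ψ₁ = 0.539
  ψ₁ = 0.539: g = -0.0149, g' = -1.112 → ψ₁ = 0.525
Converged at ψ₁ = 0.525.
Drum-1 compositions:
  methanol: x = 0.071, y = 0.240
  n-hexane: x = 0.029, y = 0.094
  ethanol: x = 0.214, y = 0.494
  o-xylene: x = 0.686, y = 0.172
Drum-2 feed = drum-1 liquid: z₂ = (0.0713, 0.0285, 0.2139, 0.6863).
Drum 2:
Material balance + equilibrium reduce to Σ zᵢ(Kᵢ−1)/(1+ψ₂(Kᵢ−1)) = 0.
Check two-phase: ΣzᵢKᵢ = 1.911 > 1 and Σzᵢ/Kᵢ = 1.494 > 1, so g(0) = 0.911 > 0 and g(1) = -0.494 < 0.
Iterate (Newton) starting at ψ₂ = 0.5:
  ψ₂ = 0.500: g = -0.0670, g' = -0.891 → ψ₂ = 0.425
  ψ₂ = 0.425: g = 0.0034, g' = -0.989 → ψ₂ = 0.428
Converged at ψ₂ = 0.428.
  methanol: x = 0.021, y = 0.138
  n-hexane: x = 0.009, y = 0.055
  ethanol: x = 0.087, y = 0.383
  o-xylene: x = 0.883, y = 0.424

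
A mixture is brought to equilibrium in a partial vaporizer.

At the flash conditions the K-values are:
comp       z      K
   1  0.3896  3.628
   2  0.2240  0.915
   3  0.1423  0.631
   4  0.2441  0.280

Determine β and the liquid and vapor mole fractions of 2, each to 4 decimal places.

Let β = V/F and solve Σ zᵢ(Kᵢ−1)/(1+β(Kᵢ−1)) = 0.
Feasibility: ΣzᵢKᵢ = 1.7766, Σzᵢ/Kᵢ = 1.4495 — both > 1, two phases present.
Newton iteration, β⁰ = 0.5:
  β = 0.5000: g = 0.08358, g' = -0.8423 → β = 0.5992
  β = 0.5992: g = 0.00106, g' = -0.8311 → β = 0.6005
Converged at β = 0.6005.
Compositions from xᵢ = zᵢ/(1+β(Kᵢ−1)), yᵢ = Kᵢxᵢ:
  1: x = 0.1511, y = 0.5483
  2: x = 0.2360, y = 0.2160
  3: x = 0.1828, y = 0.1154
  4: x = 0.4300, y = 0.1204

β = 0.6005, x_2 = 0.2360, y_2 = 0.2160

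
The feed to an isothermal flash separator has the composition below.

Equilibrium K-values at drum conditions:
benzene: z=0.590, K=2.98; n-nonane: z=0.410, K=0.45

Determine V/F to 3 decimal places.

Material balance + equilibrium reduce to Σ zᵢ(Kᵢ−1)/(1+V/F(Kᵢ−1)) = 0.
Check two-phase: ΣzᵢKᵢ = 1.943 > 1 and Σzᵢ/Kᵢ = 1.109 > 1, so g(0) = 0.943 > 0 and g(1) = -0.109 < 0.
Binary case is linear: z₁(K₁−1)(1+V/F(K₂−1)) + z₂(K₂−1)(1+V/F(K₁−1)) = 0
⇒ V/F = [z₁(K₁−1)+z₂(K₂−1)] / [−(K₁−1)(K₂−1)] = 0.9427/1.0890 = 0.866

V/F = 0.866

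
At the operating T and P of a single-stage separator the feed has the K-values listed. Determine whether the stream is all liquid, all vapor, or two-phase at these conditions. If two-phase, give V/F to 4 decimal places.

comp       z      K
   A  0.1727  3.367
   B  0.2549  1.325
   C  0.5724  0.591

two-phase, V/F = 0.4082

ΣzᵢKᵢ = 1.2575; Σzᵢ/Kᵢ = 1.2122.
Both exceed 1, so a two-phase solution exists.
Material balance + equilibrium reduce to Σ zᵢ(Kᵢ−1)/(1+ψ(Kᵢ−1)) = 0.
Iterate (Newton) starting at ψ = 0.5:
  ψ = 0.5000: g = -0.03582, g' = -0.3742 → ψ = 0.4043
  ψ = 0.4043: g = 0.00162, g' = -0.4111 → ψ = 0.4082
Converged at ψ = 0.4082.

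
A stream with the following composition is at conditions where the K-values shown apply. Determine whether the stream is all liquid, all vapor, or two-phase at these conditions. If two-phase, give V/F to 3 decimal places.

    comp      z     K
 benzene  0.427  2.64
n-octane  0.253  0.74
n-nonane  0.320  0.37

two-phase, V/F = 0.523

ΣzᵢKᵢ = 1.433; Σzᵢ/Kᵢ = 1.368.
Both exceed 1, so a two-phase solution exists.
Let ψ = V/F and solve Σ zᵢ(Kᵢ−1)/(1+ψ(Kᵢ−1)) = 0.
Newton–Raphson from ψ = 0.56:
  ψ = 0.560: g = -0.0235, g' = -0.639 → ψ = 0.523
Converged at ψ = 0.523.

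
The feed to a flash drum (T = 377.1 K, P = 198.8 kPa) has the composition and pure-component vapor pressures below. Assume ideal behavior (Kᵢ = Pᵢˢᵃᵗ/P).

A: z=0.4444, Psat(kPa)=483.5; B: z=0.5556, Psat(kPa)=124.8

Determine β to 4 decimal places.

β = 0.8059

Raoult's law: Kᵢ = Pᵢˢᵃᵗ/P = Pᵢˢᵃᵗ/198.8.
  K_A = 483.5/198.8 = 2.432093, K_B = 124.8/198.8 = 0.627767
Newton iteration, β⁰ = 0.33:
  β = 0.3300: g = 0.19640, g' = -0.5203 → β = 0.7074
  β = 0.7074: g = 0.03539, g' = -0.3667 → β = 0.8040
  β = 0.8040: g = 0.00069, g' = -0.3537 → β = 0.8059
Converged at β = 0.8059.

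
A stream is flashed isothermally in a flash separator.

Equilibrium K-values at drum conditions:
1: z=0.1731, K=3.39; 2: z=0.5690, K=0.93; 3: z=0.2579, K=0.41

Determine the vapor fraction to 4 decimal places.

ψ = 0.3335

Rachford–Rice: g(ψ) = Σ zᵢ(Kᵢ−1)/(1+ψ(Kᵢ−1)) = 0.
g(0) = ΣzᵢKᵢ − 1 = 0.2217 and g(1) = 1 − Σzᵢ/Kᵢ = -0.2919, so a root lies in (0, 1).
Iterate (Newton) starting at ψ = 0.47:
  ψ = 0.4700: g = -0.05689, g' = -0.3942 → ψ = 0.3257
  ψ = 0.3257: g = 0.00352, g' = -0.4531 → ψ = 0.3334
  ψ = 0.3334: g = 0.00002, g' = -0.4483 → ψ = 0.3335
Converged at ψ = 0.3335.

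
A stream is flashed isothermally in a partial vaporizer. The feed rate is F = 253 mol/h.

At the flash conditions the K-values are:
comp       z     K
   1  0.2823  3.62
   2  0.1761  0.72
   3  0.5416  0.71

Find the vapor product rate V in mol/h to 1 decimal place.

V = 179.1 mol/h

Material balance + equilibrium reduce to Σ zᵢ(Kᵢ−1)/(1+ψ(Kᵢ−1)) = 0.
Feasibility: ΣzᵢKᵢ = 1.5333, Σzᵢ/Kᵢ = 1.0854 — both > 1, two phases present.
Newton iteration, ψ⁰ = 0.51:
  ψ = 0.5100: g = 0.07475, g' = -0.4366 → ψ = 0.6812
  ψ = 0.6812: g = 0.00894, g' = -0.3417 → ψ = 0.7074
  ψ = 0.7074: g = 0.00013, g' = -0.3316 → ψ = 0.7078
Converged at ψ = 0.7078.
Then V = ψ·F = 0.7078·253 = 179.1 mol/h and L = F − V = 73.9 mol/h.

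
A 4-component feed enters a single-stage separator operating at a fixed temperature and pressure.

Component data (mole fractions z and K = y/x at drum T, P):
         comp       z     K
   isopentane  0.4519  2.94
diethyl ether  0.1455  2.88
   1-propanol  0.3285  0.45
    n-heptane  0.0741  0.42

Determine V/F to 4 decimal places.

Rachford–Rice: g(V/F) = Σ zᵢ(Kᵢ−1)/(1+V/F(Kᵢ−1)) = 0.
Feasibility: ΣzᵢKᵢ = 1.9266, Σzᵢ/Kᵢ = 1.1107 — both > 1, two phases present.
Iterate (Newton) starting at V/F = 0.5:
  V/F = 0.5000: g = 0.27628, g' = -0.8134 → V/F = 0.8397
  V/F = 0.8397: g = 0.02006, g' = -0.7612 → V/F = 0.8660
  V/F = 0.8660: g = -0.00016, g' = -0.7742 → V/F = 0.8658
Converged at V/F = 0.8658.

V/F = 0.8658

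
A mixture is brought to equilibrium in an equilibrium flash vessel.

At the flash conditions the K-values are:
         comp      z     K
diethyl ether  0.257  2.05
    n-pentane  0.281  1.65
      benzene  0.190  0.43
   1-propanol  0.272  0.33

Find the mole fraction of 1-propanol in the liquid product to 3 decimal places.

Rachford–Rice: g(ψ) = Σ zᵢ(Kᵢ−1)/(1+ψ(Kᵢ−1)) = 0.
g(0) = ΣzᵢKᵢ − 1 = 0.162 and g(1) = 1 − Σzᵢ/Kᵢ = -0.562, so a root lies in (0, 1).
Newton–Raphson from ψ = 0.45:
  ψ = 0.450: g = -0.0820, g' = -0.564 → ψ = 0.305
  ψ = 0.305: g = -0.0031, g' = -0.529 → ψ = 0.299
Converged at ψ = 0.299.
Compositions from xᵢ = zᵢ/(1+ψ(Kᵢ−1)), yᵢ = Kᵢxᵢ:
  diethyl ether: x = 0.196, y = 0.401
  n-pentane: x = 0.235, y = 0.388
  benzene: x = 0.229, y = 0.098
  1-propanol: x = 0.340, y = 0.112

x_1-propanol = 0.340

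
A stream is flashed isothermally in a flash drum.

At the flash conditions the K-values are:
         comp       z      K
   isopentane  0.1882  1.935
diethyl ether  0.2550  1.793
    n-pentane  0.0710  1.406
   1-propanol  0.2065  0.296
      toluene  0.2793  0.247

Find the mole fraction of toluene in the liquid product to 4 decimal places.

x_toluene = 0.2988

Rachford–Rice: g(V/F) = Σ zᵢ(Kᵢ−1)/(1+V/F(Kᵢ−1)) = 0.
g(0) = ΣzᵢKᵢ − 1 = 0.0513 and g(1) = 1 − Σzᵢ/Kᵢ = -1.1184, so a root lies in (0, 1).
Iterate (Newton) starting at V/F = 0.33:
  V/F = 0.3300: g = -0.14906, g' = -0.6600 → V/F = 0.1042
  V/F = 0.1042: g = -0.01030, g' = -0.5899 → V/F = 0.0867
Converged at V/F = 0.0867.
Compositions from xᵢ = zᵢ/(1+V/F(Kᵢ−1)), yᵢ = Kᵢxᵢ:
  isopentane: x = 0.1741, y = 0.3369
  diethyl ether: x = 0.2386, y = 0.4278
  n-pentane: x = 0.0686, y = 0.0964
  1-propanol: x = 0.2199, y = 0.0651
  toluene: x = 0.2988, y = 0.0738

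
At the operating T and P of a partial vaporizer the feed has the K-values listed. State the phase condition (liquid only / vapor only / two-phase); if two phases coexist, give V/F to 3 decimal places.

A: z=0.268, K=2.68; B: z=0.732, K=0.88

vapor only

ΣzᵢKᵢ = 1.362; Σzᵢ/Kᵢ = 0.932.
Since Σzᵢ/Kᵢ < 1 the mixture is above its dew point — single vapor phase.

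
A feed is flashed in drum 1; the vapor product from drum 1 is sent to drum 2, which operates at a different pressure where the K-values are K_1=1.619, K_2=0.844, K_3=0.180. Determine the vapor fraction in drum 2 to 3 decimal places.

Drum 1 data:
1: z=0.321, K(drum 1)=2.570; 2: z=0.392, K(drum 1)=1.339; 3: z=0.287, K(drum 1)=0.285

V/F (drum 2) = 0.263

Drum 1:
Rachford–Rice: g(ψ₁) = Σ zᵢ(Kᵢ−1)/(1+ψ₁(Kᵢ−1)) = 0.
Feasibility: ΣzᵢKᵢ = 1.432, Σzᵢ/Kᵢ = 1.425 — both > 1, two phases present.
Newton–Raphson from ψ₁ = 0.57:
  ψ₁ = 0.570: g = 0.0310, g' = -0.670 → ψ₁ = 0.616
  ψ₁ = 0.616: g = -0.0007, g' = -0.704 → ψ₁ = 0.615
Converged at ψ₁ = 0.615.
Drum-1 compositions:
  1: x = 0.163, y = 0.420
  2: x = 0.324, y = 0.434
  3: x = 0.512, y = 0.146
Drum-2 feed = drum-1 vapor: z₂ = (0.4197, 0.4343, 0.1460).
Drum 2:
Material balance + equilibrium reduce to Σ zᵢ(Kᵢ−1)/(1+ψ₂(Kᵢ−1)) = 0.
Check two-phase: ΣzᵢKᵢ = 1.072 > 1 and Σzᵢ/Kᵢ = 1.585 > 1, so g(0) = 0.072 > 0 and g(1) = -0.585 < 0.
Iterate (Newton) starting at ψ₂ = 0.3:
  ψ₂ = 0.300: g = -0.0108, g' = -0.299 → ψ₂ = 0.264
  ψ₂ = 0.264: g = -0.0002, g' = -0.290 → ψ₂ = 0.263
Converged at ψ₂ = 0.263.
  1: x = 0.361, y = 0.584
  2: x = 0.453, y = 0.382
  3: x = 0.186, y = 0.034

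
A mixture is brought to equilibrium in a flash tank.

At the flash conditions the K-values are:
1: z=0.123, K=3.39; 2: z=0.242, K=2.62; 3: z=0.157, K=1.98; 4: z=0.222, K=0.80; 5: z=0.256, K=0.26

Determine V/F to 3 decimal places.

V/F = 0.631

Rachford–Rice: g(V/F) = Σ zᵢ(Kᵢ−1)/(1+V/F(Kᵢ−1)) = 0.
Check two-phase: ΣzᵢKᵢ = 1.606 > 1 and Σzᵢ/Kᵢ = 1.470 > 1, so g(0) = 0.606 > 0 and g(1) = -0.470 < 0.
Iterate (Newton) starting at V/F = 0.5:
  V/F = 0.500: g = 0.1038, g' = -0.772 → V/F = 0.634
  V/F = 0.634: g = -0.0029, g' = -0.832 → V/F = 0.631
Converged at V/F = 0.631.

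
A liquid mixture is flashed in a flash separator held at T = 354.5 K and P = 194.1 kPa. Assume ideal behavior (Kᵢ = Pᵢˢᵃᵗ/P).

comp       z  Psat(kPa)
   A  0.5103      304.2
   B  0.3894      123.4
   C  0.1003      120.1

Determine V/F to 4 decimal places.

Raoult's law: Kᵢ = Pᵢˢᵃᵗ/P = Pᵢˢᵃᵗ/194.1.
  K_A = 304.2/194.1 = 1.567233, K_B = 123.4/194.1 = 0.635755, K_C = 120.1/194.1 = 0.618753
Newton–Raphson from V/F = 0.5:
  V/F = 0.5000: g = 0.00484, g' = -0.1991 → V/F = 0.5243
Converged at V/F = 0.5243.

V/F = 0.5243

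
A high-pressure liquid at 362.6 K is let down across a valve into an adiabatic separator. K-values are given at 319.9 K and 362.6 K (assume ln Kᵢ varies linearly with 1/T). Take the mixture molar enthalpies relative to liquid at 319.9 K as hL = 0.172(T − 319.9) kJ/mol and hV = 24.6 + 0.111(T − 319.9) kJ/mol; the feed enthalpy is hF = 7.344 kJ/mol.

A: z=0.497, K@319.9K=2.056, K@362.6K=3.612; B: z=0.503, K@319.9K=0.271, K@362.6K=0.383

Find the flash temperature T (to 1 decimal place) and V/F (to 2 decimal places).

Adiabatic flash: solve Rachford–Rice at each trial T, then check hF = ψ·hV(T) + (1−ψ)·hL(T).
  T = 319.9 K: K = (2.056, 0.271), RR gives ψ = 0.205, H_out = 5.054 kJ/mol
  T = 362.6 K: K = (3.612, 0.383), RR gives ψ = 0.613, H_out = 20.826 kJ/mol
  T = 341.2 K: K = (2.772, 0.326), RR gives ψ = 0.453, H_out = 14.219 kJ/mol
  T = 330.5 K: K = (2.397, 0.298), RR gives ψ = 0.348, H_out = 10.152 kJ/mol
  T = 325.2 K: K = (2.223, 0.284), RR gives ψ = 0.283, H_out = 7.783 kJ/mol
  T = 322.5 K: K = (2.137, 0.277), RR gives ψ = 0.245, H_out = 6.446 kJ/mol
  T = 323.9 K: K = (2.181, 0.281), RR gives ψ = 0.265, H_out = 7.152 kJ/mol
Linear interpolation between T = 323.9 (H_out = 7.152) and T = 325.2 (H_out = 7.783) on hF = 7.344 gives T ≈ 324.3 K, at which ψ = 0.27.

T = 324.3 K, V/F = 0.27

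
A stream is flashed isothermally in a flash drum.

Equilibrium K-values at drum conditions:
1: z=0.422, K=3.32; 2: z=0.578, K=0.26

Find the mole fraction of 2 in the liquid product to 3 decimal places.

x_2 = 0.758

Material balance + equilibrium reduce to Σ zᵢ(Kᵢ−1)/(1+ψ(Kᵢ−1)) = 0.
Feasibility: ΣzᵢKᵢ = 1.551, Σzᵢ/Kᵢ = 2.350 — both > 1, two phases present.
Newton–Raphson from ψ = 0.5:
  ψ = 0.500: g = -0.2257, g' = -1.284 → ψ = 0.324
  ψ = 0.324: g = -0.0041, g' = -1.288 → ψ = 0.321
Converged at ψ = 0.321.
Compositions from xᵢ = zᵢ/(1+ψ(Kᵢ−1)), yᵢ = Kᵢxᵢ:
  1: x = 0.242, y = 0.803
  2: x = 0.758, y = 0.197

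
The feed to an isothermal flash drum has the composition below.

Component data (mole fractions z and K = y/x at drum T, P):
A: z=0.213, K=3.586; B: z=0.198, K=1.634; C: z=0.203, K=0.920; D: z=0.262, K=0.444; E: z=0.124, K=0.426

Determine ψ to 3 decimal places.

ψ = 0.531

Rachford–Rice: g(ψ) = Σ zᵢ(Kᵢ−1)/(1+ψ(Kᵢ−1)) = 0.
Feasibility: ΣzᵢKᵢ = 1.443, Σzᵢ/Kᵢ = 1.282 — both > 1, two phases present.
Iterate (Newton) starting at ψ = 0.5:
  ψ = 0.500: g = 0.0170, g' = -0.554 → ψ = 0.531
Converged at ψ = 0.531.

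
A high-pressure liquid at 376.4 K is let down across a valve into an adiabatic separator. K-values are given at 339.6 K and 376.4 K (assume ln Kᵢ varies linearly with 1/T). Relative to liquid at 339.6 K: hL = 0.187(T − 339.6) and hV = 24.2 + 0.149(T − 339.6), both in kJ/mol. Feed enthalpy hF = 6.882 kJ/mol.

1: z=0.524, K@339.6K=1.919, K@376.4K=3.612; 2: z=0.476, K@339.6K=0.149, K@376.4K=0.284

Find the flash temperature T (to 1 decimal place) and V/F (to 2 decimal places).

T = 346.7 K, V/F = 0.23

Adiabatic flash: solve Rachford–Rice at each trial T, then check hF = ψ·hV(T) + (1−ψ)·hL(T).
  T = 339.6 K: K = (1.919, 0.149), RR gives ψ = 0.098, H_out = 2.367 kJ/mol
  T = 376.4 K: K = (3.612, 0.284), RR gives ψ = 0.550, H_out = 19.414 kJ/mol
  T = 358.0 K: K = (2.676, 0.209), RR gives ψ = 0.379, H_out = 12.337 kJ/mol
  T = 348.8 K: K = (2.276, 0.177), RR gives ψ = 0.264, H_out = 8.015 kJ/mol
  T = 344.2 K: K = (2.092, 0.163), RR gives ψ = 0.190, H_out = 5.427 kJ/mol
  T = 346.5 K: K = (2.183, 0.170), RR gives ψ = 0.229, H_out = 6.768 kJ/mol
Linear interpolation between T = 346.5 (H_out = 6.768) and T = 348.8 (H_out = 8.015) on hF = 6.882 gives T ≈ 346.7 K, at which ψ = 0.23.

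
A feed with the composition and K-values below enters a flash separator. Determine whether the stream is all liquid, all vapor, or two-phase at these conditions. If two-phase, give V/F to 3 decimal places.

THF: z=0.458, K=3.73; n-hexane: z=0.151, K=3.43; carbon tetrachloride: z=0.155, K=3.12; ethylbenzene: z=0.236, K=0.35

ΣzᵢKᵢ = 2.792; Σzᵢ/Kᵢ = 0.891.
Since Σzᵢ/Kᵢ < 1 the mixture is above its dew point — single vapor phase.

all vapor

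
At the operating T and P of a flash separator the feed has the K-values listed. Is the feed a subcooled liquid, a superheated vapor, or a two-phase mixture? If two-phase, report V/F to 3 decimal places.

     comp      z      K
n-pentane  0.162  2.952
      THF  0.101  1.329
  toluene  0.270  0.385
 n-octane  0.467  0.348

subcooled liquid

ΣzᵢKᵢ = 0.879; Σzᵢ/Kᵢ = 2.174.
Since ΣzᵢKᵢ < 1 the mixture is below its bubble point — single liquid phase.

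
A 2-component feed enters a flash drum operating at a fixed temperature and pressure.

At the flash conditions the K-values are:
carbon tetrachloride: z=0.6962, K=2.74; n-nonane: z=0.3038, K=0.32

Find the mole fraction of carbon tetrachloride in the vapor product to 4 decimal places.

y_carbon tetrachloride = 0.7699

Material balance + equilibrium reduce to Σ zᵢ(Kᵢ−1)/(1+ψ(Kᵢ−1)) = 0.
Feasibility: ΣzᵢKᵢ = 2.0048, Σzᵢ/Kᵢ = 1.2035 — both > 1, two phases present.
Binary case is linear: z₁(K₁−1)(1+ψ(K₂−1)) + z₂(K₂−1)(1+ψ(K₁−1)) = 0
⇒ ψ = [z₁(K₁−1)+z₂(K₂−1)] / [−(K₁−1)(K₂−1)] = 1.00480/1.18320 = 0.8492
Compositions from xᵢ = zᵢ/(1+ψ(Kᵢ−1)), yᵢ = Kᵢxᵢ:
  carbon tetrachloride: x = 0.2810, y = 0.7699
  n-nonane: x = 0.7190, y = 0.2301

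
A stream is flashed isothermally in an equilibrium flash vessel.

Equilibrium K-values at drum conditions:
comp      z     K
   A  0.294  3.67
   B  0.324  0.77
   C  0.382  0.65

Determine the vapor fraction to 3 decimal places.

Let ψ = V/F and solve Σ zᵢ(Kᵢ−1)/(1+ψ(Kᵢ−1)) = 0.
g(0) = ΣzᵢKᵢ − 1 = 0.577 and g(1) = 1 − Σzᵢ/Kᵢ = -0.089, so a root lies in (0, 1).
Iterate (Newton) starting at ψ = 0.5:
  ψ = 0.500: g = 0.0899, g' = -0.475 → ψ = 0.689
  ψ = 0.689: g = 0.0116, g' = -0.365 → ψ = 0.721
  ψ = 0.721: g = 0.0002, g' = -0.353 → ψ = 0.722
Converged at ψ = 0.722.

ψ = 0.722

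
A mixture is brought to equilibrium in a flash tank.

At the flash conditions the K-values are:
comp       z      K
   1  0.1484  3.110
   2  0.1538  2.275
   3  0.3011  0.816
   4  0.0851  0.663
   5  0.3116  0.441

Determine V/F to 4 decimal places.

Newton iteration, V/F⁰ = 0.5:
  V/F = 0.5000: g = -0.06514, g' = -0.4636 → V/F = 0.3595
  V/F = 0.3595: g = 0.00257, g' = -0.5079 → V/F = 0.3646
Converged at V/F = 0.3646.

V/F = 0.3646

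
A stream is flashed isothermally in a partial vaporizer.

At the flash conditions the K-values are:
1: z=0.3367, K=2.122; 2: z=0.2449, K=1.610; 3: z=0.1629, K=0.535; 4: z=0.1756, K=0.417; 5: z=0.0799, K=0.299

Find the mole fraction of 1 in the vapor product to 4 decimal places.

y_1 = 0.4407

Rachford–Rice: g(β) = Σ zᵢ(Kᵢ−1)/(1+β(Kᵢ−1)) = 0.
Check two-phase: ΣzᵢKᵢ = 1.2930 > 1 and Σzᵢ/Kᵢ = 1.3036 > 1, so g(0) = 0.2930 > 0 and g(1) = -0.3036 < 0.
Newton iteration, β⁰ = 0.68:
  β = 0.6800: g = -0.06755, g' = -0.5644 → β = 0.5603
  β = 0.5603: g = -0.00344, g' = -0.5130 → β = 0.5536
Converged at β = 0.5536.
Compositions from xᵢ = zᵢ/(1+β(Kᵢ−1)), yᵢ = Kᵢxᵢ:
  1: x = 0.2077, y = 0.4407
  2: x = 0.1831, y = 0.2948
  3: x = 0.2194, y = 0.1174
  4: x = 0.2593, y = 0.1081
  5: x = 0.1306, y = 0.0390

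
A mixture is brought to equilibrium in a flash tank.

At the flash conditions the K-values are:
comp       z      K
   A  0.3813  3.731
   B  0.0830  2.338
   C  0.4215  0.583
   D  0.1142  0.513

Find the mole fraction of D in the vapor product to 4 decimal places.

y_D = 0.0997

Rachford–Rice: g(ψ) = Σ zᵢ(Kᵢ−1)/(1+ψ(Kᵢ−1)) = 0.
g(0) = ΣzᵢKᵢ − 1 = 0.9210 and g(1) = 1 − Σzᵢ/Kᵢ = -0.0833, so a root lies in (0, 1).
Newton–Raphson from ψ = 0.42:
  ψ = 0.4200: g = 0.27311, g' = -0.8284 → ψ = 0.7497
  ψ = 0.7497: g = 0.05385, g' = -0.5656 → ψ = 0.8449
  ψ = 0.8449: g = 0.00109, g' = -0.5456 → ψ = 0.8469
Converged at ψ = 0.8469.
Compositions from xᵢ = zᵢ/(1+ψ(Kᵢ−1)), yᵢ = Kᵢxᵢ:
  A: x = 0.1151, y = 0.4294
  B: x = 0.0389, y = 0.0910
  C: x = 0.6516, y = 0.3799
  D: x = 0.1944, y = 0.0997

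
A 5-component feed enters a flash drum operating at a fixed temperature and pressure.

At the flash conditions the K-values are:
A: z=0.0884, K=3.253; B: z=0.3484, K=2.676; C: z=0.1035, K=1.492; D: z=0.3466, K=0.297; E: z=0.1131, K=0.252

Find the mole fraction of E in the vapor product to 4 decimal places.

Rachford–Rice: g(V/F) = Σ zᵢ(Kᵢ−1)/(1+V/F(Kᵢ−1)) = 0.
Feasibility: ΣzᵢKᵢ = 1.5057, Σzᵢ/Kᵢ = 1.8426 — both > 1, two phases present.
Newton iteration, V/F⁰ = 0.49:
  V/F = 0.4900: g = -0.04894, g' = -0.9690 → V/F = 0.4395
  V/F = 0.4395: g = -0.00045, g' = -0.9539 → V/F = 0.4390
Converged at V/F = 0.4390.
Compositions from xᵢ = zᵢ/(1+V/F(Kᵢ−1)), yᵢ = Kᵢxᵢ:
  A: x = 0.0444, y = 0.1446
  B: x = 0.2007, y = 0.5371
  C: x = 0.0851, y = 0.1270
  D: x = 0.5013, y = 0.1489
  E: x = 0.1684, y = 0.0424

y_E = 0.0424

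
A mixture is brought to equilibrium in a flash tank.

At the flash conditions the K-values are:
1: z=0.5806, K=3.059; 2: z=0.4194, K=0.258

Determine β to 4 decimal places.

Newton–Raphson from β = 0.59:
  β = 0.5900: g = -0.01376, g' = -1.2323 → β = 0.5788
Converged at β = 0.5788.

β = 0.5788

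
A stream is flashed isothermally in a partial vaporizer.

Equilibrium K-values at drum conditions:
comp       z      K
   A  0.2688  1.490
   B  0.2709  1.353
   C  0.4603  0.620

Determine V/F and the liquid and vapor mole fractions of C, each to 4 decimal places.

V/F = 0.3240, x_C = 0.5249, y_C = 0.3255

Newton iteration, V/F⁰ = 0.52:
  V/F = 0.5200: g = -0.03223, g' = -0.1683 → V/F = 0.3285
  V/F = 0.3285: g = -0.00073, g' = -0.1618 → V/F = 0.3240
Converged at V/F = 0.3240.
Compositions from xᵢ = zᵢ/(1+V/F(Kᵢ−1)), yᵢ = Kᵢxᵢ:
  A: x = 0.2320, y = 0.3456
  B: x = 0.2431, y = 0.3289
  C: x = 0.5249, y = 0.3255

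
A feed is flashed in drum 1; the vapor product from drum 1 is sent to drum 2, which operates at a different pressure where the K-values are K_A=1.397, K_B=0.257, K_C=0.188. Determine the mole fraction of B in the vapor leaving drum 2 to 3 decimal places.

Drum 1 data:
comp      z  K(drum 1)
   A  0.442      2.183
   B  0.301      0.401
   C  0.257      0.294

Drum 1:
Rachford–Rice: g(ψ₁) = Σ zᵢ(Kᵢ−1)/(1+ψ₁(Kᵢ−1)) = 0.
Check two-phase: ΣzᵢKᵢ = 1.161 > 1 and Σzᵢ/Kᵢ = 1.827 > 1, so g(0) = 0.161 > 0 and g(1) = -0.827 < 0.
Iterate (Newton) starting at ψ₁ = 0.5:
  ψ₁ = 0.500: g = -0.2093, g' = -0.770 → ψ₁ = 0.228
  ψ₁ = 0.228: g = -0.0135, g' = -0.710 → ψ₁ = 0.209
Converged at ψ₁ = 0.209.
Drum-1 compositions:
  A: x = 0.354, y = 0.773
  B: x = 0.344, y = 0.138
  C: x = 0.302, y = 0.089
Drum-2 feed = drum-1 vapor: z₂ = (0.7733, 0.1380, 0.0887).
Drum 2:
Material balance + equilibrium reduce to Σ zᵢ(Kᵢ−1)/(1+ψ₂(Kᵢ−1)) = 0.
Feasibility: ΣzᵢKᵢ = 1.132, Σzᵢ/Kᵢ = 1.562 — both > 1, two phases present.
Newton iteration, ψ₂⁰ = 0.5:
  ψ₂ = 0.500: g = -0.0282, g' = -0.443 → ψ₂ = 0.436
  ψ₂ = 0.436: g = -0.0016, g' = -0.396 → ψ₂ = 0.432
Converged at ψ₂ = 0.432.
  A: x = 0.660, y = 0.922
  B: x = 0.203, y = 0.052
  C: x = 0.137, y = 0.026

y_B (drum 2) = 0.052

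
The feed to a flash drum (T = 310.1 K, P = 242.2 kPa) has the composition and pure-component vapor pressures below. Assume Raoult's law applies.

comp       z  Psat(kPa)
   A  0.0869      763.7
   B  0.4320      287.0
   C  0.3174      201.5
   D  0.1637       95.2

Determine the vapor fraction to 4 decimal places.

ψ = 0.3457

Raoult's law: Kᵢ = Pᵢˢᵃᵗ/P = Pᵢˢᵃᵗ/242.2.
  K_A = 763.7/242.2 = 3.153179, K_B = 287.0/242.2 = 1.184971, K_C = 201.5/242.2 = 0.831957, K_D = 95.2/242.2 = 0.393064
Material balance + equilibrium reduce to Σ zᵢ(Kᵢ−1)/(1+ψ(Kᵢ−1)) = 0.
Check two-phase: ΣzᵢKᵢ = 1.1143 > 1 and Σzᵢ/Kᵢ = 1.1901 > 1, so g(0) = 0.1143 > 0 and g(1) = -0.1901 < 0.
Iterate (Newton) starting at ψ = 0.39:
  ψ = 0.3900: g = -0.01101, g' = -0.2457 → ψ = 0.3452
  ψ = 0.3452: g = 0.00014, g' = -0.2522 → ψ = 0.3457
Converged at ψ = 0.3457.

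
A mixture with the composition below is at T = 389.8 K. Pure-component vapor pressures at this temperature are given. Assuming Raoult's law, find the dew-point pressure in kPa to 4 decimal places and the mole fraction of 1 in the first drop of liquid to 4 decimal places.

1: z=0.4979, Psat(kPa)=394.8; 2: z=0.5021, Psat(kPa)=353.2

Pdew = 372.7561 kPa, x_1 = 0.4701

At the dew point ψ → 1, so Σzᵢ/Kᵢ = 1 with Kᵢ = Pᵢˢᵃᵗ/P ⇒ 1/P = Σzᵢ/Pᵢˢᵃᵗ.
1/P = 0.4979/394.8 + 0.5021/353.2 = 0.0026827 ⇒ P = 372.7561 kPa
xᵢ = zᵢP/Pᵢˢᵃᵗ ⇒ x_1 = 0.4979·372.7561/394.8 = 0.4701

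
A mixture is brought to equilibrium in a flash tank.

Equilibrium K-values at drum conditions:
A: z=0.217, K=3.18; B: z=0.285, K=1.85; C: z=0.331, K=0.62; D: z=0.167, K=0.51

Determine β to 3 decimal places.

β = 0.803

Material balance + equilibrium reduce to Σ zᵢ(Kᵢ−1)/(1+β(Kᵢ−1)) = 0.
Feasibility: ΣzᵢKᵢ = 1.508, Σzᵢ/Kᵢ = 1.084 — both > 1, two phases present.
Newton iteration, β⁰ = 0.5:
  β = 0.500: g = 0.1327, g' = -0.481 → β = 0.776
  β = 0.776: g = 0.0113, g' = -0.418 → β = 0.803
Converged at β = 0.803.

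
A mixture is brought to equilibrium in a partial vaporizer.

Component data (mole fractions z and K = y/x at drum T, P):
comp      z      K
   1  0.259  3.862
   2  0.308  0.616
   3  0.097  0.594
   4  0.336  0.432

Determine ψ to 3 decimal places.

Newton iteration, ψ⁰ = 0.5:
  ψ = 0.500: g = -0.1574, g' = -0.665 → ψ = 0.263
  ψ = 0.263: g = 0.0226, g' = -0.916 → ψ = 0.288
  ψ = 0.288: g = 0.0006, g' = -0.870 → ψ = 0.289
Converged at ψ = 0.289.

ψ = 0.289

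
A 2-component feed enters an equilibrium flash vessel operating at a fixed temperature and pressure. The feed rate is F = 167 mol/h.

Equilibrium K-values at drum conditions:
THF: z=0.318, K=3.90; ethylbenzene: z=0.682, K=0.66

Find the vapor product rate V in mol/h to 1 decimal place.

V = 116.9 mol/h

Newton–Raphson from ψ = 0.35:
  ψ = 0.350: g = 0.1945, g' = -0.760 → ψ = 0.606
  ψ = 0.606: g = 0.0425, g' = -0.477 → ψ = 0.695
  ψ = 0.695: g = 0.0022, g' = -0.429 → ψ = 0.700
Converged at ψ = 0.700.
Then V = ψ·F = 0.7001·167 = 116.9 mol/h and L = F − V = 50.1 mol/h.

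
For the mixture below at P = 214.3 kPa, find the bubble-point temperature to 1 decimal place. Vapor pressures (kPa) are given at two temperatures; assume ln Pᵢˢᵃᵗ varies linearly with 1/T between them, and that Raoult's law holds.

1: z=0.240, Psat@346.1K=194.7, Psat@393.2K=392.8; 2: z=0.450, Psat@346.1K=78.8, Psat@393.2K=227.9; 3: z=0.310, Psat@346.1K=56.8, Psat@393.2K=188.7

Bubble-point temperature: ΣzᵢPᵢˢᵃᵗ(T) = P. Interpolate ln Pᵢˢᵃᵗ = aᵢ + bᵢ/T.
  T = 346.1 K: ΣzᵢPᵢˢᵃᵗ = 99.80 kPa
  T = 393.2 K: ΣzᵢPᵢˢᵃᵗ = 255.32 kPa
  T = 369.6 K: ΣzᵢPᵢˢᵃᵗ = 163.43 kPa
  T = 381.4 K: ΣzᵢPᵢˢᵃᵗ = 205.45 kPa
  T = 387.3 K: ΣzᵢPᵢˢᵃᵗ = 229.35 kPa
  T = 384.4 K: ΣzᵢPᵢˢᵃᵗ = 217.35 kPa
  T = 382.9 K: ΣzᵢPᵢˢᵃᵗ = 211.34 kPa
Interpolating between 382.9 K and 384.4 K gives T ≈ 383.6 K.

T = 383.6 K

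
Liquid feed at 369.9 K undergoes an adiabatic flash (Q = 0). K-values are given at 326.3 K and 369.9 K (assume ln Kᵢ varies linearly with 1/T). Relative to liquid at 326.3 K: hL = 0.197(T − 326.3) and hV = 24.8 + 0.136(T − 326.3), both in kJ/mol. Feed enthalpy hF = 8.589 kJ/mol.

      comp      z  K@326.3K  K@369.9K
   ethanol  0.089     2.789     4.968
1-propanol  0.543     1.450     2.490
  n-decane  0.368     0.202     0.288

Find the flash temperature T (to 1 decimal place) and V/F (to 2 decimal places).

Adiabatic flash: solve Rachford–Rice at each trial T, then check hF = ψ·hV(T) + (1−ψ)·hL(T).
  T = 326.3 K: K = (2.789, 1.450, 0.202), RR gives ψ = 0.186, H_out = 4.617 kJ/mol
  T = 369.9 K: K = (4.968, 2.490, 0.288), RR gives ψ = 0.670, H_out = 23.431 kJ/mol
  T = 348.1 K: K = (3.790, 1.933, 0.244), RR gives ψ = 0.502, H_out = 16.074 kJ/mol
  T = 337.2 K: K = (3.267, 1.682, 0.223), RR gives ψ = 0.375, H_out = 11.202 kJ/mol
  T = 331.8 K: K = (3.025, 1.565, 0.212), RR gives ψ = 0.292, H_out = 8.226 kJ/mol
  T = 334.5 K: K = (3.145, 1.623, 0.217), RR gives ψ = 0.336, H_out = 9.774 kJ/mol
  T = 333.1 K: K = (3.082, 1.592, 0.215), RR gives ψ = 0.314, H_out = 8.988 kJ/mol
Linear interpolation between T = 331.8 (H_out = 8.226) and T = 333.1 (H_out = 8.988) on hF = 8.589 gives T ≈ 332.4 K, at which ψ = 0.30.

T = 332.4 K, V/F = 0.30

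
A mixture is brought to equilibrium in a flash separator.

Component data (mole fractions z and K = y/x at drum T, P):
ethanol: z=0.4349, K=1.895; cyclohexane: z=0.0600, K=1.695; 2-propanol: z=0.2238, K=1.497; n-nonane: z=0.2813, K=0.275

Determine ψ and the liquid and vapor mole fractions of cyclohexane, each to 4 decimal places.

Rachford–Rice: g(ψ) = Σ zᵢ(Kᵢ−1)/(1+ψ(Kᵢ−1)) = 0.
Check two-phase: ΣzᵢKᵢ = 1.3382 > 1 and Σzᵢ/Kᵢ = 1.4373 > 1, so g(0) = 0.3382 > 0 and g(1) = -0.4373 < 0.
Iterate (Newton) starting at ψ = 0.3:
  ψ = 0.3000: g = 0.17752, g' = -0.5197 → ψ = 0.6416
  ψ = 0.6416: g = -0.02088, g' = -0.7031 → ψ = 0.6119
  ψ = 0.6119: g = -0.00051, g' = -0.6699 → ψ = 0.6111
Converged at ψ = 0.6111.
Compositions from xᵢ = zᵢ/(1+ψ(Kᵢ−1)), yᵢ = Kᵢxᵢ:
  ethanol: x = 0.2811, y = 0.5327
  cyclohexane: x = 0.0421, y = 0.0714
  2-propanol: x = 0.1717, y = 0.2570
  n-nonane: x = 0.5051, y = 0.1389

ψ = 0.6111, x_cyclohexane = 0.0421, y_cyclohexane = 0.0714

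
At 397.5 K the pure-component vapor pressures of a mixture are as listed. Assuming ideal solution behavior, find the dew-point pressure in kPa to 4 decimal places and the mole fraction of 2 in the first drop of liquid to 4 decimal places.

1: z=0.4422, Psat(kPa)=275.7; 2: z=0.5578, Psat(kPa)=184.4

At the dew point ψ → 1, so Σzᵢ/Kᵢ = 1 with Kᵢ = Pᵢˢᵃᵗ/P ⇒ 1/P = Σzᵢ/Pᵢˢᵃᵗ.
1/P = 0.4422/275.7 + 0.5578/184.4 = 0.0046289 ⇒ P = 216.0358 kPa
xᵢ = zᵢP/Pᵢˢᵃᵗ ⇒ x_2 = 0.5578·216.0358/184.4 = 0.6535

Pdew = 216.0358 kPa, x_2 = 0.6535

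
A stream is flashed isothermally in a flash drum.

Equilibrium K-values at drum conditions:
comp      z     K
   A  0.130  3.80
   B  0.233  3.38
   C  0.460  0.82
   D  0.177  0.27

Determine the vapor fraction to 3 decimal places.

Let ψ = V/F and solve Σ zᵢ(Kᵢ−1)/(1+ψ(Kᵢ−1)) = 0.
g(0) = ΣzᵢKᵢ − 1 = 0.707 and g(1) = 1 − Σzᵢ/Kᵢ = -0.320, so a root lies in (0, 1).
Newton iteration, ψ⁰ = 0.5:
  ψ = 0.500: g = 0.1104, g' = -0.704 → ψ = 0.657
  ψ = 0.657: g = 0.0024, g' = -0.695 → ψ = 0.660
Converged at ψ = 0.660.

ψ = 0.660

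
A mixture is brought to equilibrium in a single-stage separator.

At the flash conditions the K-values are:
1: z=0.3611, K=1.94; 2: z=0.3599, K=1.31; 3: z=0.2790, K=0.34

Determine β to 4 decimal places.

Newton iteration, β⁰ = 0.6:
  β = 0.6000: g = 0.00623, g' = -0.4882 → β = 0.6128
  β = 0.6128: g = -0.00005, g' = -0.4955 → β = 0.6127
Converged at β = 0.6127.

β = 0.6127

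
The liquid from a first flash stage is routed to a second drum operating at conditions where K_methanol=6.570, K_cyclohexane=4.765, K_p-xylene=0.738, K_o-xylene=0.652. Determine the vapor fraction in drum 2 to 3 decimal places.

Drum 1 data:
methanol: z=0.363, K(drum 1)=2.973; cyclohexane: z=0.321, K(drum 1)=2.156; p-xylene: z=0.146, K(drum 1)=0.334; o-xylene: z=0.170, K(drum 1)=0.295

V/F (drum 2) = 0.840

Drum 1:
Let ψ₁ = V/F and solve Σ zᵢ(Kᵢ−1)/(1+ψ₁(Kᵢ−1)) = 0.
Feasibility: ΣzᵢKᵢ = 1.870, Σzᵢ/Kᵢ = 1.284 — both > 1, two phases present.
Iterate (Newton) starting at ψ₁ = 0.51:
  ψ₁ = 0.510: g = 0.2560, g' = -0.875 → ψ₁ = 0.803
  ψ₁ = 0.803: g = -0.0151, g' = -1.074 → ψ₁ = 0.788
Converged at ψ₁ = 0.788.
Drum-1 compositions:
  methanol: x = 0.142, y = 0.422
  cyclohexane: x = 0.168, y = 0.362
  p-xylene: x = 0.307, y = 0.103
  o-xylene: x = 0.383, y = 0.113
Drum-2 feed = drum-1 liquid: z₂ = (0.1421, 0.1680, 0.3073, 0.3826).
Drum 2:
Let ψ₂ = V/F and solve Σ zᵢ(Kᵢ−1)/(1+ψ₂(Kᵢ−1)) = 0.
Check two-phase: ΣzᵢKᵢ = 2.210 > 1 and Σzᵢ/Kᵢ = 1.060 > 1, so g(0) = 1.210 > 0 and g(1) = -0.060 < 0.
Newton–Raphson from ψ₂ = 0.5:
  ψ₂ = 0.500: g = 0.1746, g' = -0.690 → ψ₂ = 0.753
  ψ₂ = 0.753: g = 0.0365, g' = -0.443 → ψ₂ = 0.835
  ψ₂ = 0.835: g = 0.0017, g' = -0.403 → ψ₂ = 0.840
Converged at ψ₂ = 0.840.
  methanol: x = 0.025, y = 0.164
  cyclohexane: x = 0.040, y = 0.192
  p-xylene: x = 0.394, y = 0.291
  o-xylene: x = 0.541, y = 0.352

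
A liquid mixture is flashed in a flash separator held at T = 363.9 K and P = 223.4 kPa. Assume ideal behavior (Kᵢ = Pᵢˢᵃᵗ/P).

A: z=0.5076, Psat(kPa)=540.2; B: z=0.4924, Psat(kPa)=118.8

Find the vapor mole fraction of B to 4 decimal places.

Raoult's law: Kᵢ = Pᵢˢᵃᵗ/P = Pᵢˢᵃᵗ/223.4.
  K_A = 540.2/223.4 = 2.418084, K_B = 118.8/223.4 = 0.531782
Binary case is linear: z₁(K₁−1)(1+β(K₂−1)) + z₂(K₂−1)(1+β(K₁−1)) = 0
⇒ β = [z₁(K₁−1)+z₂(K₂−1)] / [−(K₁−1)(K₂−1)] = 0.48927/0.66397 = 0.7369
Compositions from xᵢ = zᵢ/(1+β(Kᵢ−1)), yᵢ = Kᵢxᵢ:
  A: x = 0.2482, y = 0.6002
  B: x = 0.7518, y = 0.3998

y_B = 0.3998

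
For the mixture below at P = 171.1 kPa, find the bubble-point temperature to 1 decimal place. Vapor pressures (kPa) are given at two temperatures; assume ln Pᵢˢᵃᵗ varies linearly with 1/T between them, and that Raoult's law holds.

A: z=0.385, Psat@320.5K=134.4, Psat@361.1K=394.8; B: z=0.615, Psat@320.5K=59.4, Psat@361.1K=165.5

Bubble-point temperature: ΣzᵢPᵢˢᵃᵗ(T) = P. Interpolate ln Pᵢˢᵃᵗ = aᵢ + bᵢ/T.
  T = 320.5 K: ΣzᵢPᵢˢᵃᵗ = 88.27 kPa
  T = 361.1 K: ΣzᵢPᵢˢᵃᵗ = 253.78 kPa
  T = 340.8 K: ΣzᵢPᵢˢᵃᵗ = 154.44 kPa
  T = 351.0 K: ΣzᵢPᵢˢᵃᵗ = 199.64 kPa
  T = 345.9 K: ΣzᵢPᵢˢᵃᵗ = 175.93 kPa
  T = 343.4 K: ΣzᵢPᵢˢᵃᵗ = 165.13 kPa
Interpolating between 343.4 K and 345.9 K gives T ≈ 344.8 K.

T = 344.8 K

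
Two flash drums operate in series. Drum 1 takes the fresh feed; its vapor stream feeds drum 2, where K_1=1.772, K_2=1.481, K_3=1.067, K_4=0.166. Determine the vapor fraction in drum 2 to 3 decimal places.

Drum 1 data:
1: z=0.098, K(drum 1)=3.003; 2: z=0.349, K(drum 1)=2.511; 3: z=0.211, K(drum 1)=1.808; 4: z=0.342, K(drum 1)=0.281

Drum 1:
Let ψ₁ = V/F and solve Σ zᵢ(Kᵢ−1)/(1+ψ₁(Kᵢ−1)) = 0.
Check two-phase: ΣzᵢKᵢ = 1.648 > 1 and Σzᵢ/Kᵢ = 1.505 > 1, so g(0) = 0.648 > 0 and g(1) = -0.505 < 0.
Newton iteration, ψ₁⁰ = 0.54:
  ψ₁ = 0.540: g = 0.1014, g' = -0.872 → ψ₁ = 0.656
  ψ₁ = 0.656: g = -0.0047, g' = -0.967 → ψ₁ = 0.652
Converged at ψ₁ = 0.652.
Drum-1 compositions:
  1: x = 0.043, y = 0.128
  2: x = 0.176, y = 0.442
  3: x = 0.138, y = 0.250
  4: x = 0.643, y = 0.181
Drum-2 feed = drum-1 vapor: z₂ = (0.1277, 0.4416, 0.2499, 0.1808).
Drum 2:
Let ψ₂ = V/F and solve Σ zᵢ(Kᵢ−1)/(1+ψ₂(Kᵢ−1)) = 0.
Feasibility: ΣzᵢKᵢ = 1.177, Σzᵢ/Kᵢ = 1.694 — both > 1, two phases present.
Newton iteration, ψ₂⁰ = 0.5:
  ψ₂ = 0.500: g = -0.0001, g' = -0.477 → ψ₂ = 0.500
Converged at ψ₂ = 0.500.
  1: x = 0.092, y = 0.163
  2: x = 0.356, y = 0.527
  3: x = 0.242, y = 0.258
  4: x = 0.310, y = 0.051

V/F (drum 2) = 0.500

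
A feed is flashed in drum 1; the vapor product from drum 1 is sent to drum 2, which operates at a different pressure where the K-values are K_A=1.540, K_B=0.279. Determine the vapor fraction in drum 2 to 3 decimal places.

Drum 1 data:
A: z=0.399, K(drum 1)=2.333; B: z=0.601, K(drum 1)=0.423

V/F (drum 2) = 0.431

Drum 1:
Binary case is linear: z₁(K₁−1)(1+ψ₁(K₂−1)) + z₂(K₂−1)(1+ψ₁(K₁−1)) = 0
⇒ ψ₁ = [z₁(K₁−1)+z₂(K₂−1)] / [−(K₁−1)(K₂−1)] = 0.1851/0.7691 = 0.241
Drum-1 compositions:
  A: x = 0.302, y = 0.705
  B: x = 0.698, y = 0.295
Drum-2 feed = drum-1 vapor: z₂ = (0.7048, 0.2952).
Drum 2:
Material balance + equilibrium reduce to Σ zᵢ(Kᵢ−1)/(1+ψ₂(Kᵢ−1)) = 0.
g(0) = ΣzᵢKᵢ − 1 = 0.168 and g(1) = 1 − Σzᵢ/Kᵢ = -0.516, so a root lies in (0, 1).
Binary case is linear: z₁(K₁−1)(1+ψ₂(K₂−1)) + z₂(K₂−1)(1+ψ₂(K₁−1)) = 0
⇒ ψ₂ = [z₁(K₁−1)+z₂(K₂−1)] / [−(K₁−1)(K₂−1)] = 0.1677/0.3893 = 0.431
  A: x = 0.572, y = 0.881
  B: x = 0.428, y = 0.119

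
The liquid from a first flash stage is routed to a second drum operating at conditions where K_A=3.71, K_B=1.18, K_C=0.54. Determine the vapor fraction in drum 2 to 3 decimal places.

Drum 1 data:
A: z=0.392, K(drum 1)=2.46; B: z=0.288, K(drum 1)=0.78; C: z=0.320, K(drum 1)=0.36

V/F (drum 2) = 0.647

Drum 1:
Newton iteration, ψ₁⁰ = 0.67:
  ψ₁ = 0.670: g = -0.1435, g' = -0.634 → ψ₁ = 0.444
  ψ₁ = 0.444: g = -0.0089, g' = -0.581 → ψ₁ = 0.428
Converged at ψ₁ = 0.428.
Drum-1 compositions:
  A: x = 0.241, y = 0.593
  B: x = 0.318, y = 0.248
  C: x = 0.441, y = 0.159
Drum-2 feed = drum-1 liquid: z₂ = (0.2412, 0.3180, 0.4409).
Drum 2:
Rachford–Rice: g(ψ₂) = Σ zᵢ(Kᵢ−1)/(1+ψ₂(Kᵢ−1)) = 0.
g(0) = ΣzᵢKᵢ − 1 = 0.508 and g(1) = 1 − Σzᵢ/Kᵢ = -0.151, so a root lies in (0, 1).
Iterate (Newton) starting at ψ₂ = 0.39:
  ψ₂ = 0.390: g = 0.1241, g' = -0.566 → ψ₂ = 0.609
  ψ₂ = 0.609: g = 0.0164, g' = -0.440 → ψ₂ = 0.646
  ψ₂ = 0.646: g = 0.0002, g' = -0.431 → ψ₂ = 0.647
Converged at ψ₂ = 0.647.
  A: x = 0.088, y = 0.325
  B: x = 0.285, y = 0.336
  C: x = 0.628, y = 0.339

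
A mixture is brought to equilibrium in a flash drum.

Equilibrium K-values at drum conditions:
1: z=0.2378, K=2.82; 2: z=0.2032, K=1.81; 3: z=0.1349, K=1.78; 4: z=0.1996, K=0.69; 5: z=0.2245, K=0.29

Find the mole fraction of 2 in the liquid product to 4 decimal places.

Rachford–Rice: g(ψ) = Σ zᵢ(Kᵢ−1)/(1+ψ(Kᵢ−1)) = 0.
Check two-phase: ΣzᵢKᵢ = 1.4813 > 1 and Σzᵢ/Kᵢ = 1.3358 > 1, so g(0) = 0.4813 > 0 and g(1) = -0.3358 < 0.
Newton–Raphson from ψ = 0.5:
  ψ = 0.5000: g = 0.09909, g' = -0.6248 → ψ = 0.6586
  ψ = 0.6586: g = -0.00344, g' = -0.6850 → ψ = 0.6536
  ψ = 0.6536: g = -0.00001, g' = -0.6814 → ψ = 0.6535
Converged at ψ = 0.6535.
Compositions from xᵢ = zᵢ/(1+ψ(Kᵢ−1)), yᵢ = Kᵢxᵢ:
  1: x = 0.1086, y = 0.3063
  2: x = 0.1329, y = 0.2405
  3: x = 0.0894, y = 0.1590
  4: x = 0.2503, y = 0.1727
  5: x = 0.4189, y = 0.1215

x_2 = 0.1329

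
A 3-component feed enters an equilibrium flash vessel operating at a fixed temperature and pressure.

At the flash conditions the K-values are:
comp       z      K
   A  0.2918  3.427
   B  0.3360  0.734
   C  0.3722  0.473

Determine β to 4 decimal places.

Rachford–Rice: g(β) = Σ zᵢ(Kᵢ−1)/(1+β(Kᵢ−1)) = 0.
g(0) = ΣzᵢKᵢ − 1 = 0.4227 and g(1) = 1 − Σzᵢ/Kᵢ = -0.3298, so a root lies in (0, 1).
Newton–Raphson from β = 0.4:
  β = 0.4000: g = 0.01079, g' = -0.6383 → β = 0.4169
  β = 0.4169: g = 0.00012, g' = -0.6245 → β = 0.4171
Converged at β = 0.4171.

β = 0.4171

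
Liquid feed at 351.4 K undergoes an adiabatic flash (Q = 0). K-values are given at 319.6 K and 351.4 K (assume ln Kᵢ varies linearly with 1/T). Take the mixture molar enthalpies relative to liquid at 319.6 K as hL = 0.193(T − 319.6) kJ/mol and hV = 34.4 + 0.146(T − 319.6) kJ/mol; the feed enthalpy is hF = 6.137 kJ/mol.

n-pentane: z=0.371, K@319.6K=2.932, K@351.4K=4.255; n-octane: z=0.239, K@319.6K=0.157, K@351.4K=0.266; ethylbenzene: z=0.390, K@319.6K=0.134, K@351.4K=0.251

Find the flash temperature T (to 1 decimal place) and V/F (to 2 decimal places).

T = 325.2 K, V/F = 0.15

Adiabatic flash: solve Rachford–Rice at each trial T, then check hF = ψ·hV(T) + (1−ψ)·hL(T).
  T = 319.6 K: K = (2.932, 0.157, 0.134), RR gives ψ = 0.107, H_out = 3.688 kJ/mol
  T = 351.4 K: K = (4.255, 0.266, 0.251), RR gives ψ = 0.306, H_out = 16.202 kJ/mol
  T = 335.5 K: K = (3.563, 0.207, 0.186), RR gives ψ = 0.215, H_out = 10.302 kJ/mol
  T = 327.6 K: K = (3.242, 0.181, 0.159), RR gives ψ = 0.165, H_out = 7.155 kJ/mol
  T = 323.6 K: K = (3.085, 0.169, 0.146), RR gives ψ = 0.137, H_out = 5.465 kJ/mol
  T = 325.6 K: K = (3.163, 0.175, 0.152), RR gives ψ = 0.151, H_out = 6.320 kJ/mol
Linear interpolation between T = 323.6 (H_out = 5.465) and T = 325.6 (H_out = 6.320) on hF = 6.137 gives T ≈ 325.2 K, at which ψ = 0.15.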